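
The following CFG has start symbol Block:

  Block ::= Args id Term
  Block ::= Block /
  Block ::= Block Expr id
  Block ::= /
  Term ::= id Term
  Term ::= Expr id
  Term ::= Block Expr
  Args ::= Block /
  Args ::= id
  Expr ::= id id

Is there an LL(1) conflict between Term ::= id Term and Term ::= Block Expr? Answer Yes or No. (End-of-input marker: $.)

FIRST(id Term) = { id } and FIRST(Block Expr) = { /, id }.
Both contain id, so the two alternatives are not disjoint — LL(1) conflict.

Yes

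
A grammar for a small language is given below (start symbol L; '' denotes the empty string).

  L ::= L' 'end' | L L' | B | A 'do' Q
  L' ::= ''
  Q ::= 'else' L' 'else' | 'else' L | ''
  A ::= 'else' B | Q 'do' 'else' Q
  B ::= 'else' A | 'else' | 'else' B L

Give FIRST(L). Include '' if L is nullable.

From L ::= L' 'end': L' nullable, take FIRST(L') ∪ {'end'} = { 'end' }.
From L ::= L L': add FIRST(L) = { 'do', 'else', 'end' }.
From L ::= B: add FIRST(B) = { 'else' }.
From L ::= A 'do' Q: add FIRST(A) = { 'do', 'else' }.
Union: FIRST(L) = { 'do', 'else', 'end' }.

{ 'do', 'else', 'end' }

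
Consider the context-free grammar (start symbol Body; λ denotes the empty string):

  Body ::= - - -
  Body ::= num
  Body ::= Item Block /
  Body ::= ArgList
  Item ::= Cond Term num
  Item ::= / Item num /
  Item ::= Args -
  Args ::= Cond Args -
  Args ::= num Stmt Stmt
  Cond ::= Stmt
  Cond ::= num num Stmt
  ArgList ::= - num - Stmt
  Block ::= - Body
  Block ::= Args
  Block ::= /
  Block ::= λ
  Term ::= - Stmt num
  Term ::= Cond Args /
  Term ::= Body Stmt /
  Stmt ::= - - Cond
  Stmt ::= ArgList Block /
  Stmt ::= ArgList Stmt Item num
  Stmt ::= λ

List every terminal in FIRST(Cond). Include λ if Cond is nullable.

{ -, num, λ }

From Cond ::= Stmt: add FIRST(Stmt) = { -, λ } (including λ since Stmt is nullable).
Cond ::= num num Stmt contributes {num}.
Union: FIRST(Cond) = { -, num, λ }.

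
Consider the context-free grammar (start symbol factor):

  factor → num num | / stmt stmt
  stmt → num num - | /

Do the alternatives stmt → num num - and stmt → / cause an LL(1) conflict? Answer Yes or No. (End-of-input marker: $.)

No

FIRST(num num -) = { num } and FIRST(/) = { / }.
The FIRST sets are disjoint and neither alternative is nullable — no conflict.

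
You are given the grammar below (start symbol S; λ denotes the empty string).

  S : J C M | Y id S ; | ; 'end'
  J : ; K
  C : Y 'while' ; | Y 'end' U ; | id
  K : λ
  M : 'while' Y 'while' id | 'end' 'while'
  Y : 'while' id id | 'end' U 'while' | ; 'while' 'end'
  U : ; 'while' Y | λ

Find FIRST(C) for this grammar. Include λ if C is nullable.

From C : Y 'while' ;: add FIRST(Y) = { 'end', 'while', ; }.
From C : Y 'end' U ;: add FIRST(Y) = { 'end', 'while', ; }.
C : id contributes {id}.
Union: FIRST(C) = { 'end', 'while', ;, id }.

{ 'end', 'while', ;, id }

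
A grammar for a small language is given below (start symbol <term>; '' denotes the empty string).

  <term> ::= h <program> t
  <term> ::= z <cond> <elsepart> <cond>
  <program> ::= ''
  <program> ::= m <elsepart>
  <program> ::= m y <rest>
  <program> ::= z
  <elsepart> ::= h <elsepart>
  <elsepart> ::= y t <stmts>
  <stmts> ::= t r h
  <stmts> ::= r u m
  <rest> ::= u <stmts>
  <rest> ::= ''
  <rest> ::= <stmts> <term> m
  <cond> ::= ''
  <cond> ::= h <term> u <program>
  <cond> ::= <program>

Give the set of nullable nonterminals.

Directly nullable (have an ''-production): <program>, <rest>, <cond>.
No other nonterminal has a production whose RHS symbols are all nullable.

{ <cond>, <program>, <rest> }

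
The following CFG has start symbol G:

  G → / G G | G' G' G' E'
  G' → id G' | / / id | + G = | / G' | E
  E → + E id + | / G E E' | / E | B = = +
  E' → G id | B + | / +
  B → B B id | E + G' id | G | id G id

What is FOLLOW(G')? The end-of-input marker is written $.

In G → G' G' G' E': add FIRST(G' G' E') = { +, /, id }.
In G → G' G' G' E': add FIRST(G' E') = { +, /, id }.
In G → G' G' G' E': add FIRST(E') = { +, /, id }.
In G' → id G': G' is at the end, add FOLLOW(G') = { +, /, id }.
In G' → / G': G' is at the end, add FOLLOW(G') = { +, /, id }.
In B → E + G' id: add FIRST(id) = { id }.
Union: FOLLOW(G') = { +, /, id }.

{ +, /, id }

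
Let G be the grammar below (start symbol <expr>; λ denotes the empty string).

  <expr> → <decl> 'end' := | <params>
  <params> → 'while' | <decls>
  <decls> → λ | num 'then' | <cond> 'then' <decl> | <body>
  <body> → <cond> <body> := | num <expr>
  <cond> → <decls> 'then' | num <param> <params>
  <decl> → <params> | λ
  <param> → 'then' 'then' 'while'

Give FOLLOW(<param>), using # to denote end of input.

In <cond> → num <param> <params>: add FIRST(<params>)\{λ} = { 'then', 'while', num }.
  Since <params> is nullable, also add FOLLOW(<cond>) = { 'then', num }.
Union: FOLLOW(<param>) = { 'then', 'while', num }.

{ 'then', 'while', num }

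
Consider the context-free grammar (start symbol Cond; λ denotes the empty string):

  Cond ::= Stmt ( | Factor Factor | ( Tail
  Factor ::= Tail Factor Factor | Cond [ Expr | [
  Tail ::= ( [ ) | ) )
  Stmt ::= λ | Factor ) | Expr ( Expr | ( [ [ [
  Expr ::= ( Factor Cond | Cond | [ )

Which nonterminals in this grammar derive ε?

{ Stmt }

Directly nullable (have an λ-production): Stmt.
No other nonterminal has a production whose RHS symbols are all nullable.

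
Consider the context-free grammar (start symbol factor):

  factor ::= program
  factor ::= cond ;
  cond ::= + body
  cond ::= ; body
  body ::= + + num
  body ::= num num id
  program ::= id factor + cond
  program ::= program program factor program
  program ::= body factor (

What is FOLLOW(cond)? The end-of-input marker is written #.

{ #, (, +, ;, id, num }

In factor ::= cond ;: add FIRST(;) = { ; }.
In program ::= id factor + cond: cond is at the end, add FOLLOW(program) = { #, (, +, ;, id, num }.
Union: FOLLOW(cond) = { #, (, +, ;, id, num }.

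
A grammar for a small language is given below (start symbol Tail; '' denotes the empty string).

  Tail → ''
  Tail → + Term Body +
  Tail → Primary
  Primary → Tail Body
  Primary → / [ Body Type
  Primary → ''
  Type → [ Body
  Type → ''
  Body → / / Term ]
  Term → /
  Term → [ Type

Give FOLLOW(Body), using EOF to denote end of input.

In Tail → + Term Body +: add FIRST(+) = { + }.
In Primary → Tail Body: Body is at the end, add FOLLOW(Primary) = { EOF, / }.
In Primary → / [ Body Type: add FIRST(Type)\{''} = { [ }.
  Since Type is nullable, also add FOLLOW(Primary) = { EOF, / }.
In Type → [ Body: Body is at the end, add FOLLOW(Type) = { EOF, /, ] }.
Union: FOLLOW(Body) = { EOF, +, /, [, ] }.

{ EOF, +, /, [, ] }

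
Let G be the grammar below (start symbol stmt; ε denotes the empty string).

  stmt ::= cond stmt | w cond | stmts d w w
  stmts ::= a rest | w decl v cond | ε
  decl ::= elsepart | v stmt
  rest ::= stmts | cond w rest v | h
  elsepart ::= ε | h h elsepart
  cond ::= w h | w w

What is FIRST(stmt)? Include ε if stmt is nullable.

From stmt ::= cond stmt: add FIRST(cond) = { w }.
stmt ::= w cond contributes {w}.
From stmt ::= stmts d w w: stmts nullable, take FIRST(stmts) ∪ {d} = { a, d, w }.
Union: FIRST(stmt) = { a, d, w }.

{ a, d, w }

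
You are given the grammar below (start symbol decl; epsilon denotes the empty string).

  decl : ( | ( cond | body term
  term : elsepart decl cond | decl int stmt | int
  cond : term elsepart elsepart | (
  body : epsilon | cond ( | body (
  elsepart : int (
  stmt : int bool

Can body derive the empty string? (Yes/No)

body has an epsilon-production, so body ⇒ epsilon.

Yes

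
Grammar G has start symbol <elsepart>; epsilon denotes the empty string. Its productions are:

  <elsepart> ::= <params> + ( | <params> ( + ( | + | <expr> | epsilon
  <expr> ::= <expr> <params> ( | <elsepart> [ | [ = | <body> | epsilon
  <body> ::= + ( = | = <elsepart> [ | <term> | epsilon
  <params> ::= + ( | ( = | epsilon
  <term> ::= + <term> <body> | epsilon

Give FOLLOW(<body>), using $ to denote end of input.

In <expr> ::= <body>: <body> is at the end, add FOLLOW(<expr>) = { $, (, +, [ }.
In <term> ::= + <term> <body>: <body> is at the end, add FOLLOW(<term>) = { $, (, +, =, [ }.
Union: FOLLOW(<body>) = { $, (, +, =, [ }.

{ $, (, +, =, [ }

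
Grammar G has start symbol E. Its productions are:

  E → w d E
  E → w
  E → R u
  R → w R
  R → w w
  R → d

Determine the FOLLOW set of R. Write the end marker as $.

In E → R u: add FIRST(u) = { u }.
In R → w R: R is at the end, add FOLLOW(R) = { u }.
Union: FOLLOW(R) = { u }.

{ u }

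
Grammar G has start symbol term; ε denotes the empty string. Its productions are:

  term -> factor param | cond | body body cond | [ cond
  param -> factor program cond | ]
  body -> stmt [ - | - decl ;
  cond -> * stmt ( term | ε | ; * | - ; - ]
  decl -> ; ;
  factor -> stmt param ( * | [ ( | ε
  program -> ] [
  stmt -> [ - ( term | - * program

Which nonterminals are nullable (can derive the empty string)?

{ cond, factor, term }

Directly nullable (have an ε-production): cond, factor.
term -> cond with every symbol nullable, so term is nullable.
No other nonterminal has a production whose RHS symbols are all nullable.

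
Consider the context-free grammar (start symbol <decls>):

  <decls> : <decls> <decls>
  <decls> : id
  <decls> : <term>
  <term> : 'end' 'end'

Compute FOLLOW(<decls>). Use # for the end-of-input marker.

{ #, 'end', id }

<decls> is the start symbol, so # ∈ FOLLOW(<decls>).
In <decls> : <decls> <decls>: add FIRST(<decls>) = { 'end', id }.
In <decls> : <decls> <decls>: <decls> is at the end, add FOLLOW(<decls>) = { #, 'end', id }.
Union: FOLLOW(<decls>) = { #, 'end', id }.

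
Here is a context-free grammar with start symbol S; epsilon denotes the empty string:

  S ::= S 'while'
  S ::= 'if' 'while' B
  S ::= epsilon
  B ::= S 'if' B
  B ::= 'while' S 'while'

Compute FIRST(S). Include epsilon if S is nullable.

{ 'if', 'while', epsilon }

From S ::= S 'while': S nullable, take FIRST(S) ∪ {'while'} = { 'if', 'while' }.
S ::= 'if' 'while' B contributes {'if'}.
S ::= epsilon contributes epsilon.
Union: FIRST(S) = { 'if', 'while', epsilon }.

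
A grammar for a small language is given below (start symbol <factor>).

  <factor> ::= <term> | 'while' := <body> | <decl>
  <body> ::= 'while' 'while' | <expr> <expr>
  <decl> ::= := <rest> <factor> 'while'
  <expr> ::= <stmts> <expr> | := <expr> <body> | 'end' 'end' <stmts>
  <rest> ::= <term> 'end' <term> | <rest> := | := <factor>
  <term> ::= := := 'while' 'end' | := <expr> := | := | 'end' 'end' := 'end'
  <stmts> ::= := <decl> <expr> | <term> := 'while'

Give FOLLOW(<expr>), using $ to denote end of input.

In <body> ::= <expr> <expr>: add FIRST(<expr>) = { 'end', := }.
In <body> ::= <expr> <expr>: <expr> is at the end, add FOLLOW(<body>) = { $, 'end', 'while', := }.
In <expr> ::= <stmts> <expr>: <expr> is at the end, add FOLLOW(<expr>) = { $, 'end', 'while', := }.
In <expr> ::= := <expr> <body>: add FIRST(<body>) = { 'end', 'while', := }.
In <term> ::= := <expr> :=: add FIRST(:=) = { := }.
In <stmts> ::= := <decl> <expr>: <expr> is at the end, add FOLLOW(<stmts>) = { $, 'end', 'while', := }.
Union: FOLLOW(<expr>) = { $, 'end', 'while', := }.

{ $, 'end', 'while', := }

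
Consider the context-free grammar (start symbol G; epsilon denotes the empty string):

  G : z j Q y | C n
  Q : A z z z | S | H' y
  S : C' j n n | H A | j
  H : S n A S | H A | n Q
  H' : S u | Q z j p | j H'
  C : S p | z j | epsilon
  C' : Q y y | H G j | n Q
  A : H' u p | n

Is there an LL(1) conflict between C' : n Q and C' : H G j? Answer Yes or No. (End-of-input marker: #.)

FIRST(n Q) = { n } and FIRST(H G j) = { j, n }.
Both contain n, so the two alternatives are not disjoint — LL(1) conflict.

Yes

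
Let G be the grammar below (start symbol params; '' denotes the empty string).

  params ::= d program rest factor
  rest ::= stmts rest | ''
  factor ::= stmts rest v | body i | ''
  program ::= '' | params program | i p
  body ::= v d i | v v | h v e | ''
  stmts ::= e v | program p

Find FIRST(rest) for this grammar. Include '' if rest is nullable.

{ d, e, i, p, '' }

From rest ::= stmts rest: add FIRST(stmts) = { d, e, i, p }.
rest ::= '' contributes ''.
Union: FIRST(rest) = { d, e, i, p, '' }.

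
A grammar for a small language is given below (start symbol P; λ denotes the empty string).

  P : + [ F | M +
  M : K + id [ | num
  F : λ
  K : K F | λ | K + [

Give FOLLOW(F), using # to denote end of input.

In P : + [ F: F is at the end, add FOLLOW(P) = { # }.
In K : K F: F is at the end, add FOLLOW(K) = { + }.
Union: FOLLOW(F) = { #, + }.

{ #, + }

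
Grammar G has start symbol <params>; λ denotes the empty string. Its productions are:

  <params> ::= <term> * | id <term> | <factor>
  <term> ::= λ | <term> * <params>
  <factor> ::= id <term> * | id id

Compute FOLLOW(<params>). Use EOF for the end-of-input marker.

<params> is the start symbol, so EOF ∈ FOLLOW(<params>).
In <term> ::= <term> * <params>: <params> is at the end, add FOLLOW(<term>) = { EOF, * }.
Union: FOLLOW(<params>) = { EOF, * }.

{ EOF, * }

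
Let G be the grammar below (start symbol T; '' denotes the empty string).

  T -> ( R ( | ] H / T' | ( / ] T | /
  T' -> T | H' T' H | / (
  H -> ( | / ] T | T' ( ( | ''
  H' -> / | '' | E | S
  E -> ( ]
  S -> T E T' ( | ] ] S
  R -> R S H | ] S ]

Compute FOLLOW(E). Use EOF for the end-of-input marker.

In H' -> E: E is at the end, add FOLLOW(H') = { (, /, ] }.
In S -> T E T' (: add FIRST(T' () = { (, /, ] }.
Union: FOLLOW(E) = { (, /, ] }.

{ (, /, ] }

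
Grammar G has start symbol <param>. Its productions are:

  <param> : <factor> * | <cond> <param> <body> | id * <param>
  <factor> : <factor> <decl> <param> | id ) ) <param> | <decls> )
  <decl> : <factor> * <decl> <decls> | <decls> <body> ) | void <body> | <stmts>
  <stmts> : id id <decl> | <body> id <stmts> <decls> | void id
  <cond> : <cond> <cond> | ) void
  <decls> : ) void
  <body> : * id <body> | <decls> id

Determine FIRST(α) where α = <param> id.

Add FIRST(<param>) = { ), id }; <param> is not nullable, stop.

{ ), id }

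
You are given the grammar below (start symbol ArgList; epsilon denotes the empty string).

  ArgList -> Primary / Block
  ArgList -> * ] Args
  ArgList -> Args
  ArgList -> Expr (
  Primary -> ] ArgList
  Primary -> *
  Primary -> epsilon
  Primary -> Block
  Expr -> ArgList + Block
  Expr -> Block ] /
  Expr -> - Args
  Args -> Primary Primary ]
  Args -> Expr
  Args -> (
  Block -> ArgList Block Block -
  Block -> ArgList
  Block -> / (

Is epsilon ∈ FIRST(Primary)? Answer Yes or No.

Primary has an epsilon-production, so Primary ⇒ epsilon.

Yes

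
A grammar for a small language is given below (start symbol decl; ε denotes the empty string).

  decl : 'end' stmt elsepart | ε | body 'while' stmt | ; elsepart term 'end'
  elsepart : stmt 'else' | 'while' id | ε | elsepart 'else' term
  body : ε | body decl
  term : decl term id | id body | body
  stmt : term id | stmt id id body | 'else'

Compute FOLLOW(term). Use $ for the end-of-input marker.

{ $, 'else', 'end', 'while', ;, id }

In decl : ; elsepart term 'end': add FIRST('end') = { 'end' }.
In elsepart : elsepart 'else' term: term is at the end, add FOLLOW(elsepart) = { $, 'else', 'end', 'while', ;, id }.
In term : decl term id: add FIRST(id) = { id }.
In stmt : term id: add FIRST(id) = { id }.
Union: FOLLOW(term) = { $, 'else', 'end', 'while', ;, id }.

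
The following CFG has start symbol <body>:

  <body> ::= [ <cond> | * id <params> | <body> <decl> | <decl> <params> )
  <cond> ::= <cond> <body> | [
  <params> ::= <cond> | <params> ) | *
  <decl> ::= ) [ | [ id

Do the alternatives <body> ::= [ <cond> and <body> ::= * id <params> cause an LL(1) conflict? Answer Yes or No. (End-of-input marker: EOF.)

FIRST([ <cond>) = { [ } and FIRST(* id <params>) = { * }.
The FIRST sets are disjoint and neither alternative is nullable — no conflict.

No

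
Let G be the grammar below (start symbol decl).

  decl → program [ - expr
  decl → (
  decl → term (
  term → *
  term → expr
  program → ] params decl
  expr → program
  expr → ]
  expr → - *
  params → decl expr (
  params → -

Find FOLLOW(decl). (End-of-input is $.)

decl is the start symbol, so $ ∈ FOLLOW(decl).
In program → ] params decl: decl is at the end, add FOLLOW(program) = { $, (, -, [, ] }.
In params → decl expr (: add FIRST(expr () = { -, ] }.
Union: FOLLOW(decl) = { $, (, -, [, ] }.

{ $, (, -, [, ] }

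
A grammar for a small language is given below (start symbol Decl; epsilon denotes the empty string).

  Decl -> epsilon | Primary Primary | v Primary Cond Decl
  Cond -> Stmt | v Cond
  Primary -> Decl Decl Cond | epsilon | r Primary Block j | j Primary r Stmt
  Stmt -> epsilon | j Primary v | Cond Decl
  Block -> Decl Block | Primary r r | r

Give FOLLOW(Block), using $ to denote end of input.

{ j }

In Primary -> r Primary Block j: add FIRST(j) = { j }.
In Block -> Decl Block: Block is at the end, add FOLLOW(Block) = { j }.
Union: FOLLOW(Block) = { j }.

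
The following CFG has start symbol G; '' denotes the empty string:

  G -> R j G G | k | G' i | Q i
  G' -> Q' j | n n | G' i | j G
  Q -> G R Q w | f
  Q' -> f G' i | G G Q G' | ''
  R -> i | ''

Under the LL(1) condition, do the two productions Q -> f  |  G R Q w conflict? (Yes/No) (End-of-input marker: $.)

FIRST(f) = { f } and FIRST(G R Q w) = { f, i, j, k, n }.
Both contain f, so the two alternatives are not disjoint — LL(1) conflict.

Yes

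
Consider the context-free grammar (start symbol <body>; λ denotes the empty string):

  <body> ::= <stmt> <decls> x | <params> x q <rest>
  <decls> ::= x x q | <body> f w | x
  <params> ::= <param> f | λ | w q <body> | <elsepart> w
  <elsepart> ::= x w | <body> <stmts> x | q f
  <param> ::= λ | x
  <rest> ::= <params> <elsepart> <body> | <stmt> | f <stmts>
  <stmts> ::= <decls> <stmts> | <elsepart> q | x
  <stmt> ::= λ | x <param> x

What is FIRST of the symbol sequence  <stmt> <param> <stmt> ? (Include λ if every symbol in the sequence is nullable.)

{ x, λ }

Add FIRST(<stmt>)\{λ} = { x }; <stmt> is nullable, continue.
Add FIRST(<param>)\{λ} = { x }; <param> is nullable, continue.
Add FIRST(<stmt>)\{λ} = { x }; <stmt> is nullable, continue.
Every symbol is nullable, so include λ.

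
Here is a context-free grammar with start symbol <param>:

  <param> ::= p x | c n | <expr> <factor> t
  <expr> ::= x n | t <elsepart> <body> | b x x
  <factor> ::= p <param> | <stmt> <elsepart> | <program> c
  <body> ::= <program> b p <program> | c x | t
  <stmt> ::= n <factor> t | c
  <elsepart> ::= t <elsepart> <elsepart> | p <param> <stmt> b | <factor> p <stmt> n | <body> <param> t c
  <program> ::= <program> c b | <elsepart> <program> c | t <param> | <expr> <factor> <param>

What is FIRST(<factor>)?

{ b, c, n, p, t, x }

<factor> ::= p <param> contributes {p}.
From <factor> ::= <stmt> <elsepart>: add FIRST(<stmt>) = { c, n }.
From <factor> ::= <program> c: add FIRST(<program>) = { b, c, n, p, t, x }.
Union: FIRST(<factor>) = { b, c, n, p, t, x }.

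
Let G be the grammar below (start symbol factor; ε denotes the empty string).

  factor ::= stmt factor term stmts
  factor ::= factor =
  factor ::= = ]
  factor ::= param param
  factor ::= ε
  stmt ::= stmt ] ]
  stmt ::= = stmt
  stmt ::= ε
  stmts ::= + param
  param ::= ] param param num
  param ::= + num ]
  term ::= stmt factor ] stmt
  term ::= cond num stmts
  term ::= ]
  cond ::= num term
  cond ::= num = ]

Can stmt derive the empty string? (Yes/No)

stmt has an ε-production, so stmt ⇒ ε.

Yes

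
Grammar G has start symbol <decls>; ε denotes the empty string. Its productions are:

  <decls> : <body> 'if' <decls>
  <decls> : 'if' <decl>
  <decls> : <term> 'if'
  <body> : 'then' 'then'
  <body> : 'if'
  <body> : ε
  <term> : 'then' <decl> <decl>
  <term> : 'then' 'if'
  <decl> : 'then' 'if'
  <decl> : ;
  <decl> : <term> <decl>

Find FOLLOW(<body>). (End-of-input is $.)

In <decls> : <body> 'if' <decls>: add FIRST('if' <decls>) = { 'if' }.
Union: FOLLOW(<body>) = { 'if' }.

{ 'if' }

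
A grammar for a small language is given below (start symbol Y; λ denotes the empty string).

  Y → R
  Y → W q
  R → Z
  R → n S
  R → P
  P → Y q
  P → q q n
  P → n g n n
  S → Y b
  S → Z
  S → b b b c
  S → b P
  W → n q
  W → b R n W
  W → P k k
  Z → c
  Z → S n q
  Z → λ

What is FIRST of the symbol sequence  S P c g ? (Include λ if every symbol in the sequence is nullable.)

{ b, c, n, q }

Add FIRST(S)\{λ} = { b, c, n, q }; S is nullable, continue.
Add FIRST(P) = { b, c, n, q }; P is not nullable, stop.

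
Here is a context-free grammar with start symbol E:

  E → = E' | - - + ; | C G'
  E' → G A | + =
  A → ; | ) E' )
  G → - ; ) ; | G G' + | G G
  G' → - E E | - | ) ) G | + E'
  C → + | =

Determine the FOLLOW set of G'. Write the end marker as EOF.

In E → C G': G' is at the end, add FOLLOW(E) = { EOF, +, -, = }.
In G → G G' +: add FIRST(+) = { + }.
Union: FOLLOW(G') = { EOF, +, -, = }.

{ EOF, +, -, = }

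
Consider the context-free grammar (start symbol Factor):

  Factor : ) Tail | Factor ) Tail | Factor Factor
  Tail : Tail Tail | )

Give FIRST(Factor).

Factor : ) Tail contributes {)}.
From Factor : Factor ) Tail: add FIRST(Factor) = { ) }.
From Factor : Factor Factor: add FIRST(Factor) = { ) }.
Union: FIRST(Factor) = { ) }.

{ ) }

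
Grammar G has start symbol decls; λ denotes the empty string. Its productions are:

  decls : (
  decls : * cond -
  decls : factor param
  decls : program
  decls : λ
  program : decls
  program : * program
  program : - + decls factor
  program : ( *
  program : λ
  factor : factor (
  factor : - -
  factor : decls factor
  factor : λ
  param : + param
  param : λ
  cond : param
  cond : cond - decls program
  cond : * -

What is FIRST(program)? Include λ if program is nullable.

From program : decls: add FIRST(decls) = { (, *, +, -, λ } (including λ since decls is nullable).
program : * program contributes {*}.
program : - + decls factor contributes {-}.
program : ( * contributes {(}.
program : λ contributes λ.
Union: FIRST(program) = { (, *, +, -, λ }.

{ (, *, +, -, λ }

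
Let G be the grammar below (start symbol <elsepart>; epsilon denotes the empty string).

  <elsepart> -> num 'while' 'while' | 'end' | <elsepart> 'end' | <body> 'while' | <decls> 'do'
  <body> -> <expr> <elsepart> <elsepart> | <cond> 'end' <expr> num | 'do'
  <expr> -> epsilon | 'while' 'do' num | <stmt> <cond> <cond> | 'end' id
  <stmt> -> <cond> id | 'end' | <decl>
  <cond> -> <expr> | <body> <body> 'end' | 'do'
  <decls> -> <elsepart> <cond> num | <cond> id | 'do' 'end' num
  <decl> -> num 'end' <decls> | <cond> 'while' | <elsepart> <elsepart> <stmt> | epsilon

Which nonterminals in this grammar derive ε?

{ <cond>, <decl>, <expr>, <stmt> }

Directly nullable (have an epsilon-production): <expr>, <decl>.
<stmt> -> <decl> with every symbol nullable, so <stmt> is nullable.
<cond> -> <expr> with every symbol nullable, so <cond> is nullable.
No other nonterminal has a production whose RHS symbols are all nullable.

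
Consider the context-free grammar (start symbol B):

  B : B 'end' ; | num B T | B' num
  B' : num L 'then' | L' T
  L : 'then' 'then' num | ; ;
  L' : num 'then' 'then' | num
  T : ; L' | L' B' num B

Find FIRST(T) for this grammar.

T : ; L' contributes {;}.
From T : L' B' num B: add FIRST(L') = { num }.
Union: FIRST(T) = { ;, num }.

{ ;, num }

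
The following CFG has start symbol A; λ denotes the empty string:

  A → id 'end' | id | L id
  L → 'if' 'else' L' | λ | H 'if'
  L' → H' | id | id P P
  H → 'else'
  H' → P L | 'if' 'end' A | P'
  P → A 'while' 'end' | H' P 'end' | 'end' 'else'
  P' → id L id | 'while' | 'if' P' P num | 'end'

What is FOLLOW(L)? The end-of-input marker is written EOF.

{ 'else', 'end', 'if', 'while', id }

In A → L id: add FIRST(id) = { id }.
In H' → P L: L is at the end, add FOLLOW(H') = { 'else', 'end', 'if', 'while', id }.
In P' → id L id: add FIRST(id) = { id }.
Union: FOLLOW(L) = { 'else', 'end', 'if', 'while', id }.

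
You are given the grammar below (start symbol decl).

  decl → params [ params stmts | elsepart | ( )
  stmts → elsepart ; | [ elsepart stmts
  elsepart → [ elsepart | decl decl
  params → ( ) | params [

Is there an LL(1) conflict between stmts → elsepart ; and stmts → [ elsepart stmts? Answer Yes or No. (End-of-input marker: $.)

Yes

FIRST(elsepart ;) = { (, [ } and FIRST([ elsepart stmts) = { [ }.
Both contain [, so the two alternatives are not disjoint — LL(1) conflict.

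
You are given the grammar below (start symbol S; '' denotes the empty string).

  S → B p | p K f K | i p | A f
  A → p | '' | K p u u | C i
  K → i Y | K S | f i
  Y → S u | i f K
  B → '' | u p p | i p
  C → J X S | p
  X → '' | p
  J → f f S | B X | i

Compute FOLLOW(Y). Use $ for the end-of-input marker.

{ $, f, i, p, u }

In K → i Y: Y is at the end, add FOLLOW(K) = { $, f, i, p, u }.
Union: FOLLOW(Y) = { $, f, i, p, u }.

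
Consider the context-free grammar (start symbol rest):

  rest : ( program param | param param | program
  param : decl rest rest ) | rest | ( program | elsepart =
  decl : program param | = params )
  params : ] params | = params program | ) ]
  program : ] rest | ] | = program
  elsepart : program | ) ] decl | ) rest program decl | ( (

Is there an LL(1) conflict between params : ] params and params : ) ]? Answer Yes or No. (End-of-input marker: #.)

FIRST(] params) = { ] } and FIRST() ]) = { ) }.
The FIRST sets are disjoint and neither alternative is nullable — no conflict.

No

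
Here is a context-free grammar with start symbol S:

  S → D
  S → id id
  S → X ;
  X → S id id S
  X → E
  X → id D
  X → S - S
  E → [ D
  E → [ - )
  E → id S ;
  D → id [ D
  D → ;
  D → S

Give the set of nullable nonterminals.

{ } (none)

No nonterminal has an empty production or an RHS whose symbols are all nullable.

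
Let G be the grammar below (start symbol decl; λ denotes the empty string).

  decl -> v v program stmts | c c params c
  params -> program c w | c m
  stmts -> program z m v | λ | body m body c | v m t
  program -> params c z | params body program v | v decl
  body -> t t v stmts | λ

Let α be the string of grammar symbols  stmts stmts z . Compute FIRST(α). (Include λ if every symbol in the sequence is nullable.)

Add FIRST(stmts)\{λ} = { c, m, t, v }; stmts is nullable, continue.
Add FIRST(stmts)\{λ} = { c, m, t, v }; stmts is nullable, continue.
z is a terminal; add {z} and stop.

{ c, m, t, v, z }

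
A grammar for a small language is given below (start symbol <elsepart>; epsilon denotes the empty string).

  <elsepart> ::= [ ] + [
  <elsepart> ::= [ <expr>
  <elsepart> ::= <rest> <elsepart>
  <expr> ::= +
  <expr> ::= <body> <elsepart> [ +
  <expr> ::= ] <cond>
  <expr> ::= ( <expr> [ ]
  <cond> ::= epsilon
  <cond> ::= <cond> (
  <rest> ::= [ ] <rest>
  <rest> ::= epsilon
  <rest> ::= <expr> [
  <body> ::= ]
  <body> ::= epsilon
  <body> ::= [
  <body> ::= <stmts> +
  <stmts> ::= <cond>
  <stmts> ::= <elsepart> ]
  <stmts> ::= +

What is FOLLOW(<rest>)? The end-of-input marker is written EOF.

{ (, +, [, ] }

In <elsepart> ::= <rest> <elsepart>: add FIRST(<elsepart>) = { (, +, [, ] }.
In <rest> ::= [ ] <rest>: <rest> is at the end, add FOLLOW(<rest>) = { (, +, [, ] }.
Union: FOLLOW(<rest>) = { (, +, [, ] }.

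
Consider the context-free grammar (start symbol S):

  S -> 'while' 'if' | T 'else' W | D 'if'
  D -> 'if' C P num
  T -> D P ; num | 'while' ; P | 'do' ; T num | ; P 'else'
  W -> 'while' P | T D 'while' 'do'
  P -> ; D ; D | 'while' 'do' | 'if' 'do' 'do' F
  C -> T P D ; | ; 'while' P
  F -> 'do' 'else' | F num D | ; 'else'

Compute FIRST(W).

{ 'do', 'if', 'while', ; }

W -> 'while' P contributes {'while'}.
From W -> T D 'while' 'do': add FIRST(T) = { 'do', 'if', 'while', ; }.
Union: FIRST(W) = { 'do', 'if', 'while', ; }.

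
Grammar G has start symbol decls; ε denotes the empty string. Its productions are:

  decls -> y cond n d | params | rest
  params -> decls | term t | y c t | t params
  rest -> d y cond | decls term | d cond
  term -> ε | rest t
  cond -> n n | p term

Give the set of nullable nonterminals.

{ term }

Directly nullable (have an ε-production): term.
No other nonterminal has a production whose RHS symbols are all nullable.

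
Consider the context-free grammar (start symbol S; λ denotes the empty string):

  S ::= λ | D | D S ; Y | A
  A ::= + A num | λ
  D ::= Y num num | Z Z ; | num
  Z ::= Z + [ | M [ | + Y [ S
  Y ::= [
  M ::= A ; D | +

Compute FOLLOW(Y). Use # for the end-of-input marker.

In S ::= D S ; Y: Y is at the end, add FOLLOW(S) = { #, +, ; }.
In D ::= Y num num: add FIRST(num num) = { num }.
In Z ::= + Y [ S: add FIRST([ S) = { [ }.
Union: FOLLOW(Y) = { #, +, ;, [, num }.

{ #, +, ;, [, num }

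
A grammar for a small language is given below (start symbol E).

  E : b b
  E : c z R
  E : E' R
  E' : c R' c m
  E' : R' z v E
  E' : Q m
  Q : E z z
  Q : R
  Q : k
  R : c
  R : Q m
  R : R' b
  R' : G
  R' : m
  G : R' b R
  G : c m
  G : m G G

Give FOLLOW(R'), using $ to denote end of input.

In E' : c R' c m: add FIRST(c m) = { c }.
In E' : R' z v E: add FIRST(z v E) = { z }.
In R : R' b: add FIRST(b) = { b }.
In G : R' b R: add FIRST(b R) = { b }.
Union: FOLLOW(R') = { b, c, z }.

{ b, c, z }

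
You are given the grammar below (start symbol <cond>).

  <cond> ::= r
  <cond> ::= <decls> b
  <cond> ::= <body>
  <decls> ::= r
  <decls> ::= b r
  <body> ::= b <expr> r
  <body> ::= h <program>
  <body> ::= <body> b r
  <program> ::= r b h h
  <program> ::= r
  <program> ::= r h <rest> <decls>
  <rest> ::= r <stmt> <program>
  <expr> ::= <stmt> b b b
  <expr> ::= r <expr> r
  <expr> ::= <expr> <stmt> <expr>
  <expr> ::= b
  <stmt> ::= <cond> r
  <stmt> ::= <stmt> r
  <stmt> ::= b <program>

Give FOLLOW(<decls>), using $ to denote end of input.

{ $, b, h, r }

In <cond> ::= <decls> b: add FIRST(b) = { b }.
In <program> ::= r h <rest> <decls>: <decls> is at the end, add FOLLOW(<program>) = { $, b, h, r }.
Union: FOLLOW(<decls>) = { $, b, h, r }.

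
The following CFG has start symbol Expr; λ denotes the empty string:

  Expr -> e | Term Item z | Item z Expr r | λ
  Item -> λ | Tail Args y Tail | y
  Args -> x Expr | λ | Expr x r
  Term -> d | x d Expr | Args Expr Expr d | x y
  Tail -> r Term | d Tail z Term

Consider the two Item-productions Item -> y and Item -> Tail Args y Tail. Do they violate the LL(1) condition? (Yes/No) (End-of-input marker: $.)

No

FIRST(y) = { y } and FIRST(Tail Args y Tail) = { d, r }.
The FIRST sets are disjoint and neither alternative is nullable — no conflict.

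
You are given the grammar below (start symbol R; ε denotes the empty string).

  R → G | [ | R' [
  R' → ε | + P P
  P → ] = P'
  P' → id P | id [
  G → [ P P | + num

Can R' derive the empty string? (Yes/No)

Yes

R' has an ε-production, so R' ⇒ ε.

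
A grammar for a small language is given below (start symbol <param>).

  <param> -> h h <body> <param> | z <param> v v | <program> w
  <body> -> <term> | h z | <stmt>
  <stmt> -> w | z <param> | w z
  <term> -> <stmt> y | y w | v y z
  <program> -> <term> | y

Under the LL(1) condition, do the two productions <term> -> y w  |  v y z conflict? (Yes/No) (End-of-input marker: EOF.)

FIRST(y w) = { y } and FIRST(v y z) = { v }.
The FIRST sets are disjoint and neither alternative is nullable — no conflict.

No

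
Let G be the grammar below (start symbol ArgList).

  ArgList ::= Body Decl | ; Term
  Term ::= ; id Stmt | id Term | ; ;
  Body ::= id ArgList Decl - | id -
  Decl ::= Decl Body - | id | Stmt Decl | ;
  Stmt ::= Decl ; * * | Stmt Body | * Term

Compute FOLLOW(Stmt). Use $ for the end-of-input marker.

In Term ::= ; id Stmt: Stmt is at the end, add FOLLOW(Term) = { $, *, ;, id }.
In Decl ::= Stmt Decl: add FIRST(Decl) = { *, ;, id }.
In Stmt ::= Stmt Body: add FIRST(Body) = { id }.
Union: FOLLOW(Stmt) = { $, *, ;, id }.

{ $, *, ;, id }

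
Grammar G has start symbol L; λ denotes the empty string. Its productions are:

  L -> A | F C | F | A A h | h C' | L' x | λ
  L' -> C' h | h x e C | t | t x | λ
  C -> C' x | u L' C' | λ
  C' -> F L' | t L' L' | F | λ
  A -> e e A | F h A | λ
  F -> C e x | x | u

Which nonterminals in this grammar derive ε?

Directly nullable (have an λ-production): L, L', C, C', A.
No other nonterminal has a production whose RHS symbols are all nullable.

{ A, C, C', L, L' }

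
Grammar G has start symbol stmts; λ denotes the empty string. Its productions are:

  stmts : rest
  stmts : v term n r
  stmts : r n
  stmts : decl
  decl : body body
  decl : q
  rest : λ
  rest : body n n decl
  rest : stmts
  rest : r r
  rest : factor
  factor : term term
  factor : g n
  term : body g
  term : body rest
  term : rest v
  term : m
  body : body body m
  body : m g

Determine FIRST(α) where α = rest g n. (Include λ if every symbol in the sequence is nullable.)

{ g, m, q, r, v }

Add FIRST(rest)\{λ} = { g, m, q, r, v }; rest is nullable, continue.
g is a terminal; add {g} and stop.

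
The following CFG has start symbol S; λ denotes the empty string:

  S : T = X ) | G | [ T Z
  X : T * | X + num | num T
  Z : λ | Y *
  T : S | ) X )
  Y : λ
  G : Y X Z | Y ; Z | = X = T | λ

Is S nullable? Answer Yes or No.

Yes

S : G and each of G is nullable, so S ⇒* λ.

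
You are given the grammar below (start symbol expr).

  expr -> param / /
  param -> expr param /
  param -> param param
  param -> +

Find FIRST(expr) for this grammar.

{ + }

From expr -> param / /: add FIRST(param) = { + }.
Union: FIRST(expr) = { + }.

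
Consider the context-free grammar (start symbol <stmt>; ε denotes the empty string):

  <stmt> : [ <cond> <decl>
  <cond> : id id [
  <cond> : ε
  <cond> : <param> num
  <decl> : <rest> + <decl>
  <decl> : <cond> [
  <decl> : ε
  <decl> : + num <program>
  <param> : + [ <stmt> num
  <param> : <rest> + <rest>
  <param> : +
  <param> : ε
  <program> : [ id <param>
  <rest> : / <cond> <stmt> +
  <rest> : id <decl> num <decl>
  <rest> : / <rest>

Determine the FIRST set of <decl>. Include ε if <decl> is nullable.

{ +, /, [, id, num, ε }

From <decl> : <rest> + <decl>: add FIRST(<rest>) = { /, id }.
From <decl> : <cond> [: <cond> nullable, take FIRST(<cond>) ∪ {[} = { +, /, [, id, num }.
<decl> : ε contributes ε.
<decl> : + num <program> contributes {+}.
Union: FIRST(<decl>) = { +, /, [, id, num, ε }.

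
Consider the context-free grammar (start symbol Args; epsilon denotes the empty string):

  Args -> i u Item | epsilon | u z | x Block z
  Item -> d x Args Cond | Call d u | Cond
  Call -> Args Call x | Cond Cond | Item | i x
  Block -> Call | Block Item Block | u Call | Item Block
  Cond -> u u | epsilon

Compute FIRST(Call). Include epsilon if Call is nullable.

{ d, i, u, x, epsilon }

From Call -> Args Call x: Args, Call nullable, take FIRST(Args) ∪ FIRST(Call) ∪ {x} = { d, i, u, x }.
From Call -> Cond Cond: Cond, Cond nullable, take FIRST(Cond) ∪ FIRST(Cond) = { u }; also epsilon since the whole RHS is nullable.
From Call -> Item: add FIRST(Item) = { d, i, u, x, epsilon } (including epsilon since Item is nullable).
Call -> i x contributes {i}.
Union: FIRST(Call) = { d, i, u, x, epsilon }.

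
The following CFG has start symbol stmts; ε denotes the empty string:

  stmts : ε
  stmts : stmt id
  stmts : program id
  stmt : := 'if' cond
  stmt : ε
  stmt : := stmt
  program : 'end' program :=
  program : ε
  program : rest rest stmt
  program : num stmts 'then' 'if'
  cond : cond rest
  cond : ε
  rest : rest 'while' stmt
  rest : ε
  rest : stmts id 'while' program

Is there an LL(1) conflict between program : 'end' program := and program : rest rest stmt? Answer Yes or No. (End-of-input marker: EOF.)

Yes

FIRST('end' program :=) = { 'end' } and FIRST(rest rest stmt) = { 'end', 'while', :=, id, num, ε }.
Both contain 'end', so the two alternatives are not disjoint — LL(1) conflict.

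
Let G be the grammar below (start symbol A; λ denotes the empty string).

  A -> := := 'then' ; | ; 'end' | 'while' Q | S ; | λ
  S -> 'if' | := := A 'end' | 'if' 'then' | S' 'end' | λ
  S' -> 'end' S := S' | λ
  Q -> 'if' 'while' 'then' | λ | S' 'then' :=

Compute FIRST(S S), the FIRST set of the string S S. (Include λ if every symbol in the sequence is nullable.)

Add FIRST(S)\{λ} = { 'end', 'if', := }; S is nullable, continue.
Add FIRST(S)\{λ} = { 'end', 'if', := }; S is nullable, continue.
Every symbol is nullable, so include λ.

{ 'end', 'if', :=, λ }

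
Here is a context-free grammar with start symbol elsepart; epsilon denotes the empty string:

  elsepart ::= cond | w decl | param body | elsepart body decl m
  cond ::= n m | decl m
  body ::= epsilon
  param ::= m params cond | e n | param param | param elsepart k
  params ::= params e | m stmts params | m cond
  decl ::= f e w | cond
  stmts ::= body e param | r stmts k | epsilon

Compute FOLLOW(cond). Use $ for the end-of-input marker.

In elsepart ::= cond: cond is at the end, add FOLLOW(elsepart) = { $, f, k, n }.
In param ::= m params cond: cond is at the end, add FOLLOW(param) = { $, e, f, k, m, n, w }.
In params ::= m cond: cond is at the end, add FOLLOW(params) = { e, f, n }.
In decl ::= cond: cond is at the end, add FOLLOW(decl) = { $, f, k, m, n }.
Union: FOLLOW(cond) = { $, e, f, k, m, n, w }.

{ $, e, f, k, m, n, w }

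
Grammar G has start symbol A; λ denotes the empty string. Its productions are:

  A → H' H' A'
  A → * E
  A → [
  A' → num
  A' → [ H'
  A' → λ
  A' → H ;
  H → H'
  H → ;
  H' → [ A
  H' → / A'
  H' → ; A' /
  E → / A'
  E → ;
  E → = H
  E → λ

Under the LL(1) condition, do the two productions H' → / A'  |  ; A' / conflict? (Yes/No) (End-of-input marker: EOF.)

FIRST(/ A') = { / } and FIRST(; A' /) = { ; }.
The FIRST sets are disjoint and neither alternative is nullable — no conflict.

No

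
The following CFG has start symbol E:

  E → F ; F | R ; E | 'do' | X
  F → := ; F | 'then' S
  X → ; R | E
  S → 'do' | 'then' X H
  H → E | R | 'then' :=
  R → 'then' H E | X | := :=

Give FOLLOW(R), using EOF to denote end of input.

In E → R ; E: add FIRST(; E) = { ; }.
In X → ; R: R is at the end, add FOLLOW(X) = { EOF, 'do', 'then', :=, ; }.
In H → R: R is at the end, add FOLLOW(H) = { EOF, 'do', 'then', :=, ; }.
Union: FOLLOW(R) = { EOF, 'do', 'then', :=, ; }.

{ EOF, 'do', 'then', :=, ; }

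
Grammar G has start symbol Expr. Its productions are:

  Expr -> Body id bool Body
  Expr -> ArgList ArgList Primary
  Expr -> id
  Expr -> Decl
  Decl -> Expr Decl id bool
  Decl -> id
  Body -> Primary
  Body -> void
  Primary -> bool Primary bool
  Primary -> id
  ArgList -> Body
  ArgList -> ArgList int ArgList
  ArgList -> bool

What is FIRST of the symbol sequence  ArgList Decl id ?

{ bool, id, void }

Add FIRST(ArgList) = { bool, id, void }; ArgList is not nullable, stop.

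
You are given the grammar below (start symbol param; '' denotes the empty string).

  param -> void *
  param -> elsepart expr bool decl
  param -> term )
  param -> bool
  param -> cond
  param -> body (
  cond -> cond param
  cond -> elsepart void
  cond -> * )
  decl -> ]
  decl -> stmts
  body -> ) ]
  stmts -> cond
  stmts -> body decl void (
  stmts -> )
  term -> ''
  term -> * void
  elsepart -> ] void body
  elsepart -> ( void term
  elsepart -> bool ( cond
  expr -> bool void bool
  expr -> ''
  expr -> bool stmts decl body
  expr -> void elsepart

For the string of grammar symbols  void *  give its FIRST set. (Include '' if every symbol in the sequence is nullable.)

{ void }

void is a terminal; add {void} and stop.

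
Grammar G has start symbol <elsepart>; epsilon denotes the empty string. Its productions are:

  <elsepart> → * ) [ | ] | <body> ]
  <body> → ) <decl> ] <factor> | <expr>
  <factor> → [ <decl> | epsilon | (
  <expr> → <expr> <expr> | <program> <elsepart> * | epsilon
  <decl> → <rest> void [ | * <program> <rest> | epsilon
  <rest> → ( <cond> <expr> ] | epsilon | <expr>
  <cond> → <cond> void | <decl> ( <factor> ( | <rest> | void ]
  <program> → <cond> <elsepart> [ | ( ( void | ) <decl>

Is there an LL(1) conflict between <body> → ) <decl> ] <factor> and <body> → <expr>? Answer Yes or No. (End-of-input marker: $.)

Yes

FIRST() <decl> ] <factor>) = { ) } and FIRST(<expr>) = { (, ), *, ], void, epsilon }.
Both contain ), so the two alternatives are not disjoint — LL(1) conflict.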